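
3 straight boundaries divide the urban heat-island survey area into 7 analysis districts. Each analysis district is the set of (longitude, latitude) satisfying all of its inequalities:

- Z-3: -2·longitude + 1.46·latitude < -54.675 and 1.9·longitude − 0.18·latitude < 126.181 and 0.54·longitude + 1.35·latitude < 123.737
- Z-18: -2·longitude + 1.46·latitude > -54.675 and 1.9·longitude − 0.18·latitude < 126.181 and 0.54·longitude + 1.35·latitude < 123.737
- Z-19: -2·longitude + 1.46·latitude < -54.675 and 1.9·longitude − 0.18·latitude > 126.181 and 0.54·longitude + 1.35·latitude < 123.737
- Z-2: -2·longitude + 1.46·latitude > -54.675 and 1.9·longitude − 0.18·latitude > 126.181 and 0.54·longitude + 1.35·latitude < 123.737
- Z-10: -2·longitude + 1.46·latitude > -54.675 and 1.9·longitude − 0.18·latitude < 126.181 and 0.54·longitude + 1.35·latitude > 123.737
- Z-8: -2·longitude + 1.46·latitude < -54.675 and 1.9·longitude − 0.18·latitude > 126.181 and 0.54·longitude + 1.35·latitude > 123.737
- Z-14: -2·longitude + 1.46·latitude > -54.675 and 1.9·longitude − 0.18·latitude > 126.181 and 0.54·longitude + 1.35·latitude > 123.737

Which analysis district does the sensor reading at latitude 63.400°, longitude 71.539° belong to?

Z-10

-2·71.539 + 1.46·63.400 = -50.514, which is > -54.675
1.9·71.539 − 0.18·63.400 = 124.512, which is < 126.181
0.54·71.539 + 1.35·63.400 = 124.221, which is > 123.737
This sign pattern matches Z-10.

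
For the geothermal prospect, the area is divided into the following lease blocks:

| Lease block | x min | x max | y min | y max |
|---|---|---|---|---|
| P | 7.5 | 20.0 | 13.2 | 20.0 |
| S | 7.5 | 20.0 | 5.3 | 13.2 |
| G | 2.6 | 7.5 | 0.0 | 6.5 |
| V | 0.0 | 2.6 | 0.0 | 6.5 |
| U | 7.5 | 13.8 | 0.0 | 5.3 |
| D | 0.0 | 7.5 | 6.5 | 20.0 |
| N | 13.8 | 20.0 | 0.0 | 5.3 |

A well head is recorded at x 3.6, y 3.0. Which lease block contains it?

The point has x = 3.6 and y = 3.0.
Only G satisfies 2.6 ≤ x ≤ 7.5 and 0.0 ≤ y ≤ 6.5.

G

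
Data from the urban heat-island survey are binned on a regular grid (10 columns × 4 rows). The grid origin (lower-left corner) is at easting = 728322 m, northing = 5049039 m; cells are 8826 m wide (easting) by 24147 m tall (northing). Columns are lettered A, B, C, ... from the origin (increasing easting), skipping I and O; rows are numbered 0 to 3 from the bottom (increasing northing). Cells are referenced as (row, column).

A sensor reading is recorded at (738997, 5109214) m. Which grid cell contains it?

(2, B)

Column index: ⌊(738997 − 728322) / 8826⌋ = ⌊1.209⌋ = 1 → column B
Row offset from origin: ⌊(5109214 − 5049039) / 24147⌋ = ⌊2.492⌋ = 2 → row 2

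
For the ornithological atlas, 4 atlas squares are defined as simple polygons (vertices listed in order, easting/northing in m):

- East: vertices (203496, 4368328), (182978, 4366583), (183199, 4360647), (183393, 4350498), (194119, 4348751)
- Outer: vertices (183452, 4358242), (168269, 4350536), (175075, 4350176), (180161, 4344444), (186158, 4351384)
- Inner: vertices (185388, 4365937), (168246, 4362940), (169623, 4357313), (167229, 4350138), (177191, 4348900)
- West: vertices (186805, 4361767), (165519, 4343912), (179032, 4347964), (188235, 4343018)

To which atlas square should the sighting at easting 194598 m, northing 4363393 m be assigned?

East

Cast a ray rightward from (194598, 4363393). For each polygon, the edges (by vertex number in listed order) whose endpoints lie on opposite sides of northing = 4363393, where each meets that height, and whether that is right or left of the point:
East: 2–3 at easting≈183096.8 (left), 5–1 at easting≈201132.2 (right) → 1 crossing.
Outer: no edge straddles that height → 0 crossings.
Inner: 1–2 at easting≈170837.0 (left), 5–1 at easting≈184164.0 (left) → 0 crossings.
West: no edge straddles that height → 0 crossings.
Only East has an odd count, so the point is inside East.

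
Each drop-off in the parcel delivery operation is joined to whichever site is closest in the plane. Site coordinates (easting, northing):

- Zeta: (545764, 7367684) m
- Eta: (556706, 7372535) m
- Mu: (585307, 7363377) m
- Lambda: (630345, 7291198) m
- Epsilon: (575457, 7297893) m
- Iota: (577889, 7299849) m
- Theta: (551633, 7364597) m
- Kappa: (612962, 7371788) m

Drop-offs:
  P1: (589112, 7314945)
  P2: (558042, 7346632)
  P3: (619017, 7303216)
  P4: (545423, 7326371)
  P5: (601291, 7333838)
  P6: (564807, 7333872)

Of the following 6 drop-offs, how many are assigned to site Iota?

P1 → Iota
P2 → Theta
P3 → Lambda
P4 → Theta
P5 → Mu
P6 → Theta
1 of the 6 goes to Iota.

1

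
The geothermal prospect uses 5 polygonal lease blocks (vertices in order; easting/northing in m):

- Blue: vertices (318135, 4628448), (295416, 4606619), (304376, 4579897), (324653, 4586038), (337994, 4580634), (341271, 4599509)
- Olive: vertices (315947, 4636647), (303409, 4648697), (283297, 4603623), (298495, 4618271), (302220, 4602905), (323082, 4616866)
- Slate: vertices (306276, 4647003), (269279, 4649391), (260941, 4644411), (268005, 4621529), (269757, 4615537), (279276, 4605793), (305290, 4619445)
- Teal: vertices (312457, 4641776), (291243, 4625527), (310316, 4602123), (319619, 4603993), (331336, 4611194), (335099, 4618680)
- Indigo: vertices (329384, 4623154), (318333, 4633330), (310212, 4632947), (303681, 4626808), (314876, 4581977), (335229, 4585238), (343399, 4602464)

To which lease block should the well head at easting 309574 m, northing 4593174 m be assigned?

Cast a ray rightward from (309574, 4593174). For each polygon, the edges (by vertex number in listed order) whose endpoints lie on opposite sides of northing = 4593174, where each meets that height, and whether that is right or left of the point:
Blue: 2–3 at easting≈299924.2 (left), 5–6 at easting≈340171.1 (right) → 1 crossing.
Olive: no edge straddles that height → 0 crossings.
Slate: no edge straddles that height → 0 crossings.
Teal: no edge straddles that height → 0 crossings.
Indigo: 4–5 at easting≈312079.9 (right), 6–7 at easting≈338992.9 (right) → 2 crossings.
Only Blue has an odd count, so the point is inside Blue.

Blue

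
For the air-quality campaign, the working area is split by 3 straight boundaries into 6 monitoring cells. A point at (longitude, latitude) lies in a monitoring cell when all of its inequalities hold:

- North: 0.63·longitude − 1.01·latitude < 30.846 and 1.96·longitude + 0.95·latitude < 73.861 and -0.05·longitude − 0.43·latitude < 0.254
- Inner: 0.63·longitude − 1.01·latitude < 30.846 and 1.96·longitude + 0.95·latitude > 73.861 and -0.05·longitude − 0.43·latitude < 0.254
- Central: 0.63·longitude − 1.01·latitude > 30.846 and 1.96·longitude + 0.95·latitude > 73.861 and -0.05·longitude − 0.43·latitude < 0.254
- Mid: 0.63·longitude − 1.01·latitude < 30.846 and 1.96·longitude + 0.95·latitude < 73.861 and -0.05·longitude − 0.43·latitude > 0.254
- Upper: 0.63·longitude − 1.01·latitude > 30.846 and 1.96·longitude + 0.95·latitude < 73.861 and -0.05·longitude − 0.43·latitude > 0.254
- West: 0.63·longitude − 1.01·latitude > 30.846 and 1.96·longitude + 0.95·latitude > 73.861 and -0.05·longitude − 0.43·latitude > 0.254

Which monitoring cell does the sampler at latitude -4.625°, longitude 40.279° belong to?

Inner

0.63·40.279 − 1.01·-4.625 = 30.047, which is < 30.846
1.96·40.279 + 0.95·-4.625 = 74.553, which is > 73.861
-0.05·40.279 − 0.43·-4.625 = -0.025, which is < 0.254
This sign pattern matches Inner.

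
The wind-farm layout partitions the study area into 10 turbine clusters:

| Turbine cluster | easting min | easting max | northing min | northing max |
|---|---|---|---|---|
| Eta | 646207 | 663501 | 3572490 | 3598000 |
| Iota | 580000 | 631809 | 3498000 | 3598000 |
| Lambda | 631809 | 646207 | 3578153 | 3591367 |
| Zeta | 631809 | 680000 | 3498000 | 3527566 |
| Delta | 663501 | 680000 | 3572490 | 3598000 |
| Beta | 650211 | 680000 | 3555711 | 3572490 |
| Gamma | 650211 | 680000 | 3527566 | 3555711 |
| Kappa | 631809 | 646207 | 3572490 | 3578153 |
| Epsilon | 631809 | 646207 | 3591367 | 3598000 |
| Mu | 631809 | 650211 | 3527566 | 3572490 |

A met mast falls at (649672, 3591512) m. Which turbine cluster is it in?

Eta

The point has easting = 649672 and northing = 3591512.
Only Eta satisfies 646207 ≤ easting ≤ 663501 and 3572490 ≤ northing ≤ 3598000.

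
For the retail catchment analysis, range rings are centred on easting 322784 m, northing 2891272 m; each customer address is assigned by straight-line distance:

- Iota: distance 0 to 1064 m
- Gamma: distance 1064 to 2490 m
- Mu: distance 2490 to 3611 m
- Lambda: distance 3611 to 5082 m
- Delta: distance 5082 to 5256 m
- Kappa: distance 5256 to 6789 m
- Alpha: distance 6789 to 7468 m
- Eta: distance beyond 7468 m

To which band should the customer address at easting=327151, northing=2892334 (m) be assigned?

Lambda

Distance = √((327151−322784)² + (2892334−2891272)²) = √(19070689.000 + 1127844.000) = 4494.278 m.
3611 ≤ 4494.278 < 5082 → Lambda.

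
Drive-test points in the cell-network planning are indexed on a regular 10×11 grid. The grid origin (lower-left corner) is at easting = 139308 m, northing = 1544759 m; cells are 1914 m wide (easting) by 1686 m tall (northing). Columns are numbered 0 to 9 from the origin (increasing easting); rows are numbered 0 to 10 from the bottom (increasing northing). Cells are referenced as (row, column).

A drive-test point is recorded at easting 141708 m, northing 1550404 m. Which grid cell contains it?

(3, 1)

Column index: ⌊(141708 − 139308) / 1914⌋ = ⌊1.254⌋ = 1
Row offset from origin: ⌊(1550404 − 1544759) / 1686⌋ = ⌊3.348⌋ = 3 → row 3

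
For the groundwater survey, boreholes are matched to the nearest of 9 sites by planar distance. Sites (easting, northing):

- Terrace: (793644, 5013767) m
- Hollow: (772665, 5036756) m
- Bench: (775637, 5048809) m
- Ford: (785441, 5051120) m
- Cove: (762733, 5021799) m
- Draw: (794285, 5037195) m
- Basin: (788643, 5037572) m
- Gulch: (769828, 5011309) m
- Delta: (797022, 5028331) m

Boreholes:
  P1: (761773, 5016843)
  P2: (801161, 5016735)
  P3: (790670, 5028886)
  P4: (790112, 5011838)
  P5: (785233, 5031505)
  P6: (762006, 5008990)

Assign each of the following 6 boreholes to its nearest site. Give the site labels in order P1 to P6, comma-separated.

P1 → Cove (d²=25483536.00)
P2 → Terrace (d²=65314313.00)
P3 → Delta (d²=40655929.00)
P4 → Terrace (d²=16196065.00)
P5 → Basin (d²=48436589.00)
P6 → Gulch (d²=66561445.00)

Cove, Terrace, Delta, Terrace, Basin, Gulch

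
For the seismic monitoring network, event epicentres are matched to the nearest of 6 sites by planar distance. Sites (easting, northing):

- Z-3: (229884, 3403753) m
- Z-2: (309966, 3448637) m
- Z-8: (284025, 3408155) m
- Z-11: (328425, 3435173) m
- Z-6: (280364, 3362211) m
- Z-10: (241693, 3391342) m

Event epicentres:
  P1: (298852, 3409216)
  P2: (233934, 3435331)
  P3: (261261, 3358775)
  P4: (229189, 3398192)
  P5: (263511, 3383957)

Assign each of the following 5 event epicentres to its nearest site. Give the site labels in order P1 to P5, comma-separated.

Z-8, Z-3, Z-6, Z-3, Z-10

P1 → Z-8 (d²=220965650.00)
P2 → Z-3 (d²=1013572584.00)
P3 → Z-6 (d²=376730705.00)
P4 → Z-3 (d²=31407746.00)
P5 → Z-10 (d²=530563349.00)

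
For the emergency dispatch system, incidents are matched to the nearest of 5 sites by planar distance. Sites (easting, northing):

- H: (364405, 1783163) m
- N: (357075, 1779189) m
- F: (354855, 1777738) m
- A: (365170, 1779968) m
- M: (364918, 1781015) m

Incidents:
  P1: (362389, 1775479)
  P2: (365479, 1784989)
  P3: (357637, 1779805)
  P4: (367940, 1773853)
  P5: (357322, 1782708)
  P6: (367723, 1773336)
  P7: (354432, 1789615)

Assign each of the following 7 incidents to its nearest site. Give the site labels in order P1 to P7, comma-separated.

P1 → A (d²=27885082.00)
P2 → H (d²=4487752.00)
P3 → N (d²=695300.00)
P4 → A (d²=45066125.00)
P5 → N (d²=12444370.00)
P6 → A (d²=50501233.00)
P7 → N (d²=115686925.00)

A, H, N, A, N, A, N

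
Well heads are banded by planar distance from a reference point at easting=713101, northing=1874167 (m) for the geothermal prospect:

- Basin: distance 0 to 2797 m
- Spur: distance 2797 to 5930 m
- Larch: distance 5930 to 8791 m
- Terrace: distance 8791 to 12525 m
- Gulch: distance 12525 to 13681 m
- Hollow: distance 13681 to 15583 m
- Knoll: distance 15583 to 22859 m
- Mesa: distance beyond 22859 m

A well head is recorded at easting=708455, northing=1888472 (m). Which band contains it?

Hollow

Distance = √((708455−713101)² + (1888472−1874167)²) = √(21585316.000 + 204633025.000) = 15040.557 m.
13681 ≤ 15040.557 < 15583 → Hollow.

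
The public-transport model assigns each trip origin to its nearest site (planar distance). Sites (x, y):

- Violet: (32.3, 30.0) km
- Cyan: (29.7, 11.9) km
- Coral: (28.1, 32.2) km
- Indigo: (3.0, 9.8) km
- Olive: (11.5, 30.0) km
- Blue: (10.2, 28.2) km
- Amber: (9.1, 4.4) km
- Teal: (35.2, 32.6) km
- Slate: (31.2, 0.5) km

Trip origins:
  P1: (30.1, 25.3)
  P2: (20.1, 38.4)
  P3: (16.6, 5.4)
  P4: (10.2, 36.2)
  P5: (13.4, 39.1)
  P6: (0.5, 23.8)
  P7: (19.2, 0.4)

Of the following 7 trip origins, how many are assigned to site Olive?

2

P1 → Violet
P2 → Coral
P3 → Amber
P4 → Olive
P5 → Olive
P6 → Blue
P7 → Amber
2 of the 7 go to Olive.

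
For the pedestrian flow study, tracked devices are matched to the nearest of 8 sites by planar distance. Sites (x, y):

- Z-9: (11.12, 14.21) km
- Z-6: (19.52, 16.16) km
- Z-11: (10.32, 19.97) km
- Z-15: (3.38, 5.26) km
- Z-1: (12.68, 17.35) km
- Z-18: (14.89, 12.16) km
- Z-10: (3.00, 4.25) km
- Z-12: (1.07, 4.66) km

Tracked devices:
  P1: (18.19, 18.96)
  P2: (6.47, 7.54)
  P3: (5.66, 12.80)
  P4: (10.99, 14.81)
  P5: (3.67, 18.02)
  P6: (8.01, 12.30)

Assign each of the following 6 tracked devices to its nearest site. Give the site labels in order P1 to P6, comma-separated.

P1 → Z-6 (d²=9.61)
P2 → Z-15 (d²=14.75)
P3 → Z-9 (d²=31.80)
P4 → Z-9 (d²=0.38)
P5 → Z-11 (d²=48.02)
P6 → Z-9 (d²=13.32)

Z-6, Z-15, Z-9, Z-9, Z-11, Z-9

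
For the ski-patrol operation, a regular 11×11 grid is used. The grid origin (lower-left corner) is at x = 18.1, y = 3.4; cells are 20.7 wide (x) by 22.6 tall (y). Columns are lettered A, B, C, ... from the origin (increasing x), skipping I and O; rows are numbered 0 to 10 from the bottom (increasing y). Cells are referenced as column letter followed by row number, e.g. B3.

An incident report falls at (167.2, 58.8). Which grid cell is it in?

H2

Column index: ⌊(167.2 − 18.1) / 20.7⌋ = ⌊7.203⌋ = 7 → column H
Row offset from origin: ⌊(58.8 − 3.4) / 22.6⌋ = ⌊2.451⌋ = 2 → row 2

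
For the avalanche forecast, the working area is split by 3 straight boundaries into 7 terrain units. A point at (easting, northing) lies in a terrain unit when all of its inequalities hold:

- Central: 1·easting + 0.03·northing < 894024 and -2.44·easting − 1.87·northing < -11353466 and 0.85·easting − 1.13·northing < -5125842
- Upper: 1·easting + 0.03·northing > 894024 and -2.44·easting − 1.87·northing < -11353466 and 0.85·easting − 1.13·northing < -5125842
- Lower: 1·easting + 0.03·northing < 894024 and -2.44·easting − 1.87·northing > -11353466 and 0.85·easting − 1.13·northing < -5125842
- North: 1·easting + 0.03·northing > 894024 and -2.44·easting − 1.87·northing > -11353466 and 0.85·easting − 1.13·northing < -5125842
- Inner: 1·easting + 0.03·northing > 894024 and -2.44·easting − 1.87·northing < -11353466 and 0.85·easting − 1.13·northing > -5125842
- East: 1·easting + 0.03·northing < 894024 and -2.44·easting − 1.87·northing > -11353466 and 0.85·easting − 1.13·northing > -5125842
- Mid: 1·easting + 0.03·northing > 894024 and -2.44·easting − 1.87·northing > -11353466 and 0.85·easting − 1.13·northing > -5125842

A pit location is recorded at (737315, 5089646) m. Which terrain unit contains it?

East

1·737315 + 0.03·5089646 = 890004.380, which is < 894024
-2.44·737315 − 1.87·5089646 = -11316686.620, which is > -11353466
0.85·737315 − 1.13·5089646 = -5124582.230, which is > -5125842
This sign pattern matches East.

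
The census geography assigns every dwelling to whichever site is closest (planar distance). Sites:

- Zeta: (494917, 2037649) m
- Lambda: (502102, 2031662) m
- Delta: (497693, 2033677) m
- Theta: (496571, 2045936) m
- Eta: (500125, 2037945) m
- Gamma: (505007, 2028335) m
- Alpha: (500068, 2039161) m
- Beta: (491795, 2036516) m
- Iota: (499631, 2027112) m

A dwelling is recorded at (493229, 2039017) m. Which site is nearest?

Zeta

Squared distances to each site:
Zeta: 4720768.000; Lambda: 132826154.000; Delta: 48442896.000; Theta: 59041525.000; Eta: 48704000.000; Gamma: 252826408.000; Alpha: 46792657.000; Beta: 8311357.000; Iota: 182714629.000.
Minimum at Zeta.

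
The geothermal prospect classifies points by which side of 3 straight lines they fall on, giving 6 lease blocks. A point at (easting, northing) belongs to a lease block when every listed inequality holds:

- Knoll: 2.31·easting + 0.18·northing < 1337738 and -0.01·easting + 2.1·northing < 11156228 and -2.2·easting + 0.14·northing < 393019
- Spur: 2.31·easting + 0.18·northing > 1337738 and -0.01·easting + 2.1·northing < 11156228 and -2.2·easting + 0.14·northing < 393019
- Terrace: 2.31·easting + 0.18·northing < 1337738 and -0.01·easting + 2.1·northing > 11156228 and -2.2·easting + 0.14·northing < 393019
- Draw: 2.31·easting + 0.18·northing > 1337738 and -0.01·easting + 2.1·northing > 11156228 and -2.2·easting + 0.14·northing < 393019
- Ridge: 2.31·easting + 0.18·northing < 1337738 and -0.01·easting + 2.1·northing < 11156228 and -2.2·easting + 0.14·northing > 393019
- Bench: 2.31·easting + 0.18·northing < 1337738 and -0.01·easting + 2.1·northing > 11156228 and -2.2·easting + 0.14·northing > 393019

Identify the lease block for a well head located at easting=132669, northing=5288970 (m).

2.31·132669 + 0.18·5288970 = 1258479.990, which is < 1337738
-0.01·132669 + 2.1·5288970 = 11105510.310, which is < 11156228
-2.2·132669 + 0.14·5288970 = 448584.000, which is > 393019
This sign pattern matches Ridge.

Ridge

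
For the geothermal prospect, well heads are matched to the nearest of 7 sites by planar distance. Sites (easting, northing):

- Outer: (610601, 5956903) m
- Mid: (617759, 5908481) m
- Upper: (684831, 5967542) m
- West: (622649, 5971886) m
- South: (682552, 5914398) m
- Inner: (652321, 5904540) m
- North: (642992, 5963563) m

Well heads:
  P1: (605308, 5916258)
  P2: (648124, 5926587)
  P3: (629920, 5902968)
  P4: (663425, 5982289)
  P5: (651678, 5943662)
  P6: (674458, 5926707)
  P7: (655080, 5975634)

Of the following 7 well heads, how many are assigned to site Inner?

1

P1 → Mid
P2 → Inner
P3 → Mid
P4 → Upper
P5 → North
P6 → South
P7 → North
1 of the 7 goes to Inner.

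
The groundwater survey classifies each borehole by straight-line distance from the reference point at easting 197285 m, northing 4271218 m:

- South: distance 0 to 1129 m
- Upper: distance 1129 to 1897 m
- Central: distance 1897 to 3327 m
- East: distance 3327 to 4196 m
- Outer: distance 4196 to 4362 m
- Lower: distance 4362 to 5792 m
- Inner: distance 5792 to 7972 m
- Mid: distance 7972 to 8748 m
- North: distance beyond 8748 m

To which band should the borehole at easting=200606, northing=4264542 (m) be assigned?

Inner

Distance = √((200606−197285)² + (4264542−4271218)²) = √(11029041.000 + 44568976.000) = 7456.408 m.
5792 ≤ 7456.408 < 7972 → Inner.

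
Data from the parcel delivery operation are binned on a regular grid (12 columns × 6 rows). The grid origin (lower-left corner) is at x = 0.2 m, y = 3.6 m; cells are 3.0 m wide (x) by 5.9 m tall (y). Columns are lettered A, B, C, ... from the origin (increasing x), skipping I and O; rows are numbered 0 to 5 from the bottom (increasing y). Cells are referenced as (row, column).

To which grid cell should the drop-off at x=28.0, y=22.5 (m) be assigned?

Column index: ⌊(28.0 − 0.2) / 3.0⌋ = ⌊9.267⌋ = 9 → column K
Row offset from origin: ⌊(22.5 − 3.6) / 5.9⌋ = ⌊3.203⌋ = 3 → row 3

(3, K)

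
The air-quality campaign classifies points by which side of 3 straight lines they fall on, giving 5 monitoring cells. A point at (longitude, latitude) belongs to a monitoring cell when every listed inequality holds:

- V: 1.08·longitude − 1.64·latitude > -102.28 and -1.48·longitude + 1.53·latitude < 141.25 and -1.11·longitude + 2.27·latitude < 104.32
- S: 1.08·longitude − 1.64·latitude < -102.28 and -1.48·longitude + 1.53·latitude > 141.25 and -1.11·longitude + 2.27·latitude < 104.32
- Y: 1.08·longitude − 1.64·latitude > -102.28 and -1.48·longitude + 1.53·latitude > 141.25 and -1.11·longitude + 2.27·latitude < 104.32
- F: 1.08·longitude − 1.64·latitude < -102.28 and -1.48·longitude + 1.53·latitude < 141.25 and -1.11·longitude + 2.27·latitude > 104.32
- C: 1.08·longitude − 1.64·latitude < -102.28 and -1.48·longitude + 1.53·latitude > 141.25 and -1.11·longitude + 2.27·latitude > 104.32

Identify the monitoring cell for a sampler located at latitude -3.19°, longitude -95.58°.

1.08·-95.58 − 1.64·-3.19 = -97.995, which is > -102.28
-1.48·-95.58 + 1.53·-3.19 = 136.578, which is < 141.25
-1.11·-95.58 + 2.27·-3.19 = 98.853, which is < 104.32
This sign pattern matches V.

V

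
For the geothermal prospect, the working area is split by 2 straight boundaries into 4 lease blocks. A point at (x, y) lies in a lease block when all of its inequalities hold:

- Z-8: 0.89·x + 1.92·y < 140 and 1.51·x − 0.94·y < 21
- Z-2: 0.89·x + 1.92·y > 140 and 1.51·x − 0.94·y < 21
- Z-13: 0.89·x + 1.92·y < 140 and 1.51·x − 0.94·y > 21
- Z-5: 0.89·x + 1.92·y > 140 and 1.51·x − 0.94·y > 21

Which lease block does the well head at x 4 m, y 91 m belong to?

0.89·4 + 1.92·91 = 178.280, which is > 140
1.51·4 − 0.94·91 = -79.500, which is < 21
This sign pattern matches Z-2.

Z-2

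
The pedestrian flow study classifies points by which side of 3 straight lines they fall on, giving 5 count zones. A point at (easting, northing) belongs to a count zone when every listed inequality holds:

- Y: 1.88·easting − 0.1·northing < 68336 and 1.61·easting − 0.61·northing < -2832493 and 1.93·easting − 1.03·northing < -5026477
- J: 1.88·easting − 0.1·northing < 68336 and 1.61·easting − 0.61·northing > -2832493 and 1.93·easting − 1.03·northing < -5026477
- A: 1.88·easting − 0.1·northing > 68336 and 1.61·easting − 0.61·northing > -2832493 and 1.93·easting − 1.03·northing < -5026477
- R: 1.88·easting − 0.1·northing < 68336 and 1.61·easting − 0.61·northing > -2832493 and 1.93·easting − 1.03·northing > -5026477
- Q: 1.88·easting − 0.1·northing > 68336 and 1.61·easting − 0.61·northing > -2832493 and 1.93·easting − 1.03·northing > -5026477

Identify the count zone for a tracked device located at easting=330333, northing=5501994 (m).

1.88·330333 − 0.1·5501994 = 70826.640, which is > 68336
1.61·330333 − 0.61·5501994 = -2824380.210, which is > -2832493
1.93·330333 − 1.03·5501994 = -5029511.130, which is < -5026477
This sign pattern matches A.

A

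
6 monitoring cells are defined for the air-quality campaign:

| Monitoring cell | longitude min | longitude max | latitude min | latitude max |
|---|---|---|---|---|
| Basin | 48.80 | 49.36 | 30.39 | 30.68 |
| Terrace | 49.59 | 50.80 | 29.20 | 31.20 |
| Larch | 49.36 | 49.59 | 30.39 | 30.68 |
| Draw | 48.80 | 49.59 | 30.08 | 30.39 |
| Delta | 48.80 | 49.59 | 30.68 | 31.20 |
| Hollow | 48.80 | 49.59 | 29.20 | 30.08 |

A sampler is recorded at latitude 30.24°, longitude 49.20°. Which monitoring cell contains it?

Draw

The point has longitude = 49.20 and latitude = 30.24.
Only Draw satisfies 48.80 ≤ longitude ≤ 49.59 and 30.08 ≤ latitude ≤ 30.39.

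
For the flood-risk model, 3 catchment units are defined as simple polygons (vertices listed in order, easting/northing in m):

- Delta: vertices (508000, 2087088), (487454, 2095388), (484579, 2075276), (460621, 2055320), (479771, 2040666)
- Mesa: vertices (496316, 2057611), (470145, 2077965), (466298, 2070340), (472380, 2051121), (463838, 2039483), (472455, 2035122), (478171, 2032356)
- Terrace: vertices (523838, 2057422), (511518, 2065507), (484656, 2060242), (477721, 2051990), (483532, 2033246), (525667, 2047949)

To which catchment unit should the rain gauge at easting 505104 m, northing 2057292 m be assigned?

Cast a ray rightward from (505104, 2057292). For each polygon, the edges (by vertex number in listed order) whose endpoints lie on opposite sides of northing = 2057292, where each meets that height, and whether that is right or left of the point:
Delta: 3–4 at easting≈462988.5 (left), 5–1 at easting≈489881.2 (left) → 0 crossings.
Mesa: 3–4 at easting≈470427.1 (left), 7–1 at easting≈496086.8 (left) → 0 crossings.
Terrace: 3–4 at easting≈482176.8 (left), 6–1 at easting≈523863.1 (right) → 1 crossing.
Only Terrace has an odd count, so the point is inside Terrace.

Terrace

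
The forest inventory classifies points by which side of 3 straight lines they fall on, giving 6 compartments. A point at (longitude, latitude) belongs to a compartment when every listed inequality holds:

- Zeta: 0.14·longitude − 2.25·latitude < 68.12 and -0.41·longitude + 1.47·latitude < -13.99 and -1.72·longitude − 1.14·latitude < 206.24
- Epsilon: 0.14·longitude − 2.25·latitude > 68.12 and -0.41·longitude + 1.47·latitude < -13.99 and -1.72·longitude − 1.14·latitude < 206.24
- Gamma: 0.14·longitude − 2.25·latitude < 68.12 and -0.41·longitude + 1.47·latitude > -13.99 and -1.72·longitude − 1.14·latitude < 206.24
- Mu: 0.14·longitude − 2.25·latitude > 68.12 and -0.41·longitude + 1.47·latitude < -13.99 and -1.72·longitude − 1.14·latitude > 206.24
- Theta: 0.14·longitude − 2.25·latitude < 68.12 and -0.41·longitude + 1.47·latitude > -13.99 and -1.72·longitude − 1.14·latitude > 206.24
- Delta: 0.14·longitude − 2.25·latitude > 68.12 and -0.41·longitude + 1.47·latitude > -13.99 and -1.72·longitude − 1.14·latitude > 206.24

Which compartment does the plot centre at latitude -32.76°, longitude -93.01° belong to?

Gamma

0.14·-93.01 − 2.25·-32.76 = 60.689, which is < 68.12
-0.41·-93.01 + 1.47·-32.76 = -10.023, which is > -13.99
-1.72·-93.01 − 1.14·-32.76 = 197.324, which is < 206.24
This sign pattern matches Gamma.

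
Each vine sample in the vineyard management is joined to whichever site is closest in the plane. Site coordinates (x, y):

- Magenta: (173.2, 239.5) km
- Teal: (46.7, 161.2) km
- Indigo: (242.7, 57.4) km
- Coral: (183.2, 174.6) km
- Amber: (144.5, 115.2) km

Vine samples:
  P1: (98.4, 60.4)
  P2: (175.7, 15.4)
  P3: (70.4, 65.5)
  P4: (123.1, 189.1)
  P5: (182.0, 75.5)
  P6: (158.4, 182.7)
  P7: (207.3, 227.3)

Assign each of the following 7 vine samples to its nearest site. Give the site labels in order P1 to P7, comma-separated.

Amber, Indigo, Amber, Coral, Amber, Coral, Magenta

P1 → Amber (d²=5128.25)
P2 → Indigo (d²=6253.00)
P3 → Amber (d²=7960.90)
P4 → Coral (d²=3822.26)
P5 → Amber (d²=2982.34)
P6 → Coral (d²=680.65)
P7 → Magenta (d²=1311.65)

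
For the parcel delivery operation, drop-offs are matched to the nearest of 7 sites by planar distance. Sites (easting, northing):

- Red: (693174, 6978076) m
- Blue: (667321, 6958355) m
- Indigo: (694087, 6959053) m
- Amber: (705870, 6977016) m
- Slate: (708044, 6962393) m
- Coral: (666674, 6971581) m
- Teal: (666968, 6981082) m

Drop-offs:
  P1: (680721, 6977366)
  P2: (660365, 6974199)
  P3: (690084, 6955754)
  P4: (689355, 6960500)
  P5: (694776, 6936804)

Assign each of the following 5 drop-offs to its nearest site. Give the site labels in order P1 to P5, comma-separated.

P1 → Red (d²=155581309.00)
P2 → Coral (d²=46657405.00)
P3 → Indigo (d²=26907410.00)
P4 → Indigo (d²=24485633.00)
P5 → Indigo (d²=495492722.00)

Red, Coral, Indigo, Indigo, Indigo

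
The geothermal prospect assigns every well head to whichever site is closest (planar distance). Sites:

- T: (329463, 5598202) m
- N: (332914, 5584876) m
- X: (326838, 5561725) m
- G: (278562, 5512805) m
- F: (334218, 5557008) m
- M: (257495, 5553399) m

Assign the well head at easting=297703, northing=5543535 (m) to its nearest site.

Squared distances to each site:
T: 3997178489.000; N: 2948892802.000; X: 1179724325.000; G: 1310710781.000; F: 1514866954.000; M: 1713981760.000.
Minimum at X.

X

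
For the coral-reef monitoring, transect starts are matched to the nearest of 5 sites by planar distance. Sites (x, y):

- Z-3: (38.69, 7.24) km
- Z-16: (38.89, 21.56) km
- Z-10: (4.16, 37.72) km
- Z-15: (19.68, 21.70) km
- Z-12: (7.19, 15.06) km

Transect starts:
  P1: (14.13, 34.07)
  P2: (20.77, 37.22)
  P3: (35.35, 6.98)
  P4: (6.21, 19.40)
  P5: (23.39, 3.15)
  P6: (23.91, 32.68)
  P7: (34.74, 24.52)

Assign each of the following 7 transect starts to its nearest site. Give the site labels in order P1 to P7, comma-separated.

Z-10, Z-15, Z-3, Z-12, Z-3, Z-15, Z-16

P1 → Z-10 (d²=112.72)
P2 → Z-15 (d²=242.06)
P3 → Z-3 (d²=11.22)
P4 → Z-12 (d²=19.80)
P5 → Z-3 (d²=250.82)
P6 → Z-15 (d²=138.45)
P7 → Z-16 (d²=25.98)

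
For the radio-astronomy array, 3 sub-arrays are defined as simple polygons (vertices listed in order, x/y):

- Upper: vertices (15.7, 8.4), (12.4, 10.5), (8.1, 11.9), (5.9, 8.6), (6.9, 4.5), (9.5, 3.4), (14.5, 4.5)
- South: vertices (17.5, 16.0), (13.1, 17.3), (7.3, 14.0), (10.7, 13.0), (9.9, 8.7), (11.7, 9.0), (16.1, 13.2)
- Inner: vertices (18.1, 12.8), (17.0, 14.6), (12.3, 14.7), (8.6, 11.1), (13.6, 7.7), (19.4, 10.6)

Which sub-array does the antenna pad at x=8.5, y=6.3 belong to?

Cast a ray rightward from (8.5, 6.3). For each polygon, the edges (by vertex number in listed order) whose endpoints lie on opposite sides of y = 6.3, where each meets that height, and whether that is right or left of the point:
Upper: 4–5 at x≈6.46 (left), 7–1 at x≈15.05 (right) → 1 crossing.
South: no edge straddles that height → 0 crossings.
Inner: no edge straddles that height → 0 crossings.
Only Upper has an odd count, so the point is inside Upper.

Upper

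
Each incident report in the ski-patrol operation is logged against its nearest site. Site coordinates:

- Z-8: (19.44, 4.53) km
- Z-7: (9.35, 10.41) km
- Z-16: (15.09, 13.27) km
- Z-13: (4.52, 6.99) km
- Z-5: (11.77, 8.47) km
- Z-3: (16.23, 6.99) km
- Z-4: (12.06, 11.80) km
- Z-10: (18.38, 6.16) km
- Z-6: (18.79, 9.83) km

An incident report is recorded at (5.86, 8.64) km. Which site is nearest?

Z-13

Squared distances to each site:
Z-8: 201.309; Z-7: 15.313; Z-16: 106.630; Z-13: 4.518; Z-5: 34.957; Z-3: 110.259; Z-4: 48.426; Z-10: 162.901; Z-6: 168.601.
Minimum at Z-13.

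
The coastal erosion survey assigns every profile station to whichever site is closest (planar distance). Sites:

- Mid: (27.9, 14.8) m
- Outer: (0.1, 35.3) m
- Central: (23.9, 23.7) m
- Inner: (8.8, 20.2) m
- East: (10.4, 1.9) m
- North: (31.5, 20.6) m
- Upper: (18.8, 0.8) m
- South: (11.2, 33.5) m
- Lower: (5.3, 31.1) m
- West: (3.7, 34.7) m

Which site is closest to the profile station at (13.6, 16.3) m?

Squared distances to each site:
Mid: 206.740; Outer: 543.250; Central: 160.850; Inner: 38.250; East: 217.600; North: 338.900; Upper: 267.290; South: 301.600; Lower: 287.930; West: 436.570.
Minimum at Inner.

Inner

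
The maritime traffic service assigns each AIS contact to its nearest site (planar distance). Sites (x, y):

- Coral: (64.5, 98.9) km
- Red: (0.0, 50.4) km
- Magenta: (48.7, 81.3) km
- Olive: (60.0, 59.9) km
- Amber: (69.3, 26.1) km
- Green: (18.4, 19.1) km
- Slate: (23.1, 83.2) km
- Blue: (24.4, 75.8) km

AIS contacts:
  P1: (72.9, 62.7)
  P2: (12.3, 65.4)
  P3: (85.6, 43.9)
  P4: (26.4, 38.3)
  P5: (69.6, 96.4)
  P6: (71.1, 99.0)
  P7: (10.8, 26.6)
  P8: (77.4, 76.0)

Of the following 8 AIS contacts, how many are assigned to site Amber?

1

P1 → Olive
P2 → Blue
P3 → Amber
P4 → Green
P5 → Coral
P6 → Coral
P7 → Green
P8 → Olive
1 of the 8 goes to Amber.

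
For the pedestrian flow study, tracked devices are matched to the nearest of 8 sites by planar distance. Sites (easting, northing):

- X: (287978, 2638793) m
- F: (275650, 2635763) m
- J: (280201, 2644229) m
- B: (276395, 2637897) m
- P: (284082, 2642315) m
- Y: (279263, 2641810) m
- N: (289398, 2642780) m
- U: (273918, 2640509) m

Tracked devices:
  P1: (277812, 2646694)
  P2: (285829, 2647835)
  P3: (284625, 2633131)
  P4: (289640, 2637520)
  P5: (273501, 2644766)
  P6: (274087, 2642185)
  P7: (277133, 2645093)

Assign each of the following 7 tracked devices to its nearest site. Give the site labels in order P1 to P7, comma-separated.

J, P, X, X, U, U, J

P1 → J (d²=11783546.00)
P2 → P (d²=33522409.00)
P3 → X (d²=43300853.00)
P4 → X (d²=4382773.00)
P5 → U (d²=18295938.00)
P6 → U (d²=2837537.00)
P7 → J (d²=10159120.00)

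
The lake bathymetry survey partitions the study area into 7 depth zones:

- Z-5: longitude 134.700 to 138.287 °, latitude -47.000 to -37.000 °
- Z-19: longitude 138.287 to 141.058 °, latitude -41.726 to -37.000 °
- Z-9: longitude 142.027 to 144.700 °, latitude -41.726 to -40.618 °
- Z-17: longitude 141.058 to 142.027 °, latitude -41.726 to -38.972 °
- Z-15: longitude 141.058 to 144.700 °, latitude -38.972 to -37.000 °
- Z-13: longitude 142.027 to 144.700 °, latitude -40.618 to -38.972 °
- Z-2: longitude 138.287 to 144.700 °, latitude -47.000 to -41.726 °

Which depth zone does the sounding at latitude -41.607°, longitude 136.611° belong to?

Z-5

The point has longitude = 136.611 and latitude = -41.607.
Only Z-5 satisfies 134.700 ≤ longitude ≤ 138.287 and -47.000 ≤ latitude ≤ -37.000.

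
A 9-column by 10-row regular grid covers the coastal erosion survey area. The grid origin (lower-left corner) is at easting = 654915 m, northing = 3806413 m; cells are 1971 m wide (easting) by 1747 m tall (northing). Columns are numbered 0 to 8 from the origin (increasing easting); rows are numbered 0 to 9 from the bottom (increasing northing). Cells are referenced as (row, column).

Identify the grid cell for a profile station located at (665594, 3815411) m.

Column index: ⌊(665594 − 654915) / 1971⌋ = ⌊5.418⌋ = 5
Row offset from origin: ⌊(3815411 − 3806413) / 1747⌋ = ⌊5.151⌋ = 5 → row 5

(5, 5)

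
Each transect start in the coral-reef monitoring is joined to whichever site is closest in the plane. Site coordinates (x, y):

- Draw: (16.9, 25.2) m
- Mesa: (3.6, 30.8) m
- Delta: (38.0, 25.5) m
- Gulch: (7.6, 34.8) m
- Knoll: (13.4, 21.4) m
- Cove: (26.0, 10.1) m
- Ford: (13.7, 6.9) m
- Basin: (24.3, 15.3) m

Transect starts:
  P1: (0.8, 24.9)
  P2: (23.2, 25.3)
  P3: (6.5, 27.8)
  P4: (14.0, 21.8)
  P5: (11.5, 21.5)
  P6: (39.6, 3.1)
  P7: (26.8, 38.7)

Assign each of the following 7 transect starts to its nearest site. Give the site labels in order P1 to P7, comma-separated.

P1 → Mesa (d²=42.65)
P2 → Draw (d²=39.70)
P3 → Mesa (d²=17.41)
P4 → Knoll (d²=0.52)
P5 → Knoll (d²=3.62)
P6 → Cove (d²=233.96)
P7 → Draw (d²=280.26)

Mesa, Draw, Mesa, Knoll, Knoll, Cove, Draw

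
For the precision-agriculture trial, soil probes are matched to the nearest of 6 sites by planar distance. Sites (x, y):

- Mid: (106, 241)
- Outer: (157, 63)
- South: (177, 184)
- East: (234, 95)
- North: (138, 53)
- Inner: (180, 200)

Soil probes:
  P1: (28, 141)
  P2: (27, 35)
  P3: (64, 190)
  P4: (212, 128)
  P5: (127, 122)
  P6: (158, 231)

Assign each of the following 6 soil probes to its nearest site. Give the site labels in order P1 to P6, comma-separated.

P1 → Mid (d²=16084.00)
P2 → North (d²=12645.00)
P3 → Mid (d²=4365.00)
P4 → East (d²=1573.00)
P5 → Outer (d²=4381.00)
P6 → Inner (d²=1445.00)

Mid, North, Mid, East, Outer, Inner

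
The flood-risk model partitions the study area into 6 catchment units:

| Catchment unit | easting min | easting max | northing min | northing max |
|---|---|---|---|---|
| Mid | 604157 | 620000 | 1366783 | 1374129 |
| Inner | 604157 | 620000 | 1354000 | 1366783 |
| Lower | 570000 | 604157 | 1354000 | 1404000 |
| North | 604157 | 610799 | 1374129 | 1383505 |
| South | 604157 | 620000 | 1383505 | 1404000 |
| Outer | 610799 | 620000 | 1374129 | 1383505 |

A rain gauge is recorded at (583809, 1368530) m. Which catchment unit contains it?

The point has easting = 583809 and northing = 1368530.
Only Lower satisfies 570000 ≤ easting ≤ 604157 and 1354000 ≤ northing ≤ 1404000.

Lower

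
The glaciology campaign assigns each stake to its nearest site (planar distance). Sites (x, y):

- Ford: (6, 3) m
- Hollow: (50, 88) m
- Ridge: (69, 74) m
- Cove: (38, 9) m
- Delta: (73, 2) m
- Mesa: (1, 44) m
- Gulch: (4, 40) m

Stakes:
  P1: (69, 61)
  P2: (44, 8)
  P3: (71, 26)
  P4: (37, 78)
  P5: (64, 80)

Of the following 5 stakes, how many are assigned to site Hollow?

1

P1 → Ridge
P2 → Cove
P3 → Delta
P4 → Hollow
P5 → Ridge
1 of the 5 goes to Hollow.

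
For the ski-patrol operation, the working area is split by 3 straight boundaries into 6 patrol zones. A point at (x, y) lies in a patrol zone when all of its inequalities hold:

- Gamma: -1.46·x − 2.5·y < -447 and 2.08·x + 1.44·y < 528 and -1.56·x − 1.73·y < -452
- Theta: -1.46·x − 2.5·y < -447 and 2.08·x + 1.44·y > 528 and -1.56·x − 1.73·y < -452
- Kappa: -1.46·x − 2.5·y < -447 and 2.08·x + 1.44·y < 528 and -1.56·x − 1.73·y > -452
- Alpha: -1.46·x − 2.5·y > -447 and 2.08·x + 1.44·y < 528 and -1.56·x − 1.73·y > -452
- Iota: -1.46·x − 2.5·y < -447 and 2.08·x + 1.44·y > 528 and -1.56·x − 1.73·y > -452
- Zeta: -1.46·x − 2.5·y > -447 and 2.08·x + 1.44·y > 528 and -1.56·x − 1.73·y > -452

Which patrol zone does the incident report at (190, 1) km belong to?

Alpha

-1.46·190 − 2.5·1 = -279.900, which is > -447
2.08·190 + 1.44·1 = 396.640, which is < 528
-1.56·190 − 1.73·1 = -298.130, which is > -452
This sign pattern matches Alpha.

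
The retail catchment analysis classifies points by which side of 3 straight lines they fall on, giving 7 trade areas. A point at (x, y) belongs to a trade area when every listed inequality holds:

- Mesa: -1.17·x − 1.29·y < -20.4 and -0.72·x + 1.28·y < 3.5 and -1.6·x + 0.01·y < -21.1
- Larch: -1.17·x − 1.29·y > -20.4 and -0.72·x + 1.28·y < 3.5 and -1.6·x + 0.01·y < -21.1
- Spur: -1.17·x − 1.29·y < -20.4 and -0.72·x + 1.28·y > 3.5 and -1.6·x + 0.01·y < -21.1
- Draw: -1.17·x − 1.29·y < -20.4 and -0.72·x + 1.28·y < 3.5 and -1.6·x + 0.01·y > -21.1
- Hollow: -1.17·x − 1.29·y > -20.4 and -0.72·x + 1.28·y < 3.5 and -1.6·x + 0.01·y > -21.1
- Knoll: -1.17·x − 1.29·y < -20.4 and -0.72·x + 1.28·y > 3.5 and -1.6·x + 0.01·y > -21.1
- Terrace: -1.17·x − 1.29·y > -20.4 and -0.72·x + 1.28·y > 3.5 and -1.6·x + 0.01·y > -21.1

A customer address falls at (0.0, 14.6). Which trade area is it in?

-1.17·0.0 − 1.29·14.6 = -18.834, which is > -20.4
-0.72·0.0 + 1.28·14.6 = 18.688, which is > 3.5
-1.6·0.0 + 0.01·14.6 = 0.146, which is > -21.1
This sign pattern matches Terrace.

Terrace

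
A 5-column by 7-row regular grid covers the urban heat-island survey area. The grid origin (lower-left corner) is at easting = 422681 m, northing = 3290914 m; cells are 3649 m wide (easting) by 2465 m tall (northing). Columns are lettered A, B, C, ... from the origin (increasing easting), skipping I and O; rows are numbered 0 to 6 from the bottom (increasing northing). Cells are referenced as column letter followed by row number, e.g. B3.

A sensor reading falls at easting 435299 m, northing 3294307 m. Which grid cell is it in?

D1

Column index: ⌊(435299 − 422681) / 3649⌋ = ⌊3.458⌋ = 3 → column D
Row offset from origin: ⌊(3294307 − 3290914) / 2465⌋ = ⌊1.376⌋ = 1 → row 1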